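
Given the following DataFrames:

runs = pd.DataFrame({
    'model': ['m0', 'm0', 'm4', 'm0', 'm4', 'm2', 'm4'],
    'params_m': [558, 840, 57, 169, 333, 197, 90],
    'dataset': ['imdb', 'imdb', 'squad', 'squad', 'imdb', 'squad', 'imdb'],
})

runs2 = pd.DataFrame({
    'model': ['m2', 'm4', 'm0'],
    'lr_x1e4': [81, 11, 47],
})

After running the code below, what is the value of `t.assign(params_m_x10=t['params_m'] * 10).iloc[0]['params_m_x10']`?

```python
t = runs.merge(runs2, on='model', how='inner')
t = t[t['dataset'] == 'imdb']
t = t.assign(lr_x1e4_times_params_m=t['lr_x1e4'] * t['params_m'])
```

5580

merge on 'model' (how='inner') → 7 rows:
  model  params_m dataset  lr_x1e4
0    m0       558    imdb       47
1    m0       840    imdb       47
2    m4        57   squad       11
3    m0       169   squad       47
4    m4       333    imdb       11
5    m2       197   squad       81
6    m4        90    imdb       11
filter rows where dataset == 'imdb':
  model  params_m dataset  lr_x1e4
0    m0       558    imdb       47
1    m0       840    imdb       47
4    m4       333    imdb       11
6    m4        90    imdb       11
add column lr_x1e4_times_params_m = t['lr_x1e4'] * t['params_m']:
  model  params_m dataset  lr_x1e4  lr_x1e4_times_params_m
0    m0       558    imdb       47                   26226
1    m0       840    imdb       47                   39480
4    m4       333    imdb       11                    3663
6    m4        90    imdb       11                     990
add column params_m_x10 = t['params_m'] * 10:
  model  params_m dataset  lr_x1e4  lr_x1e4_times_params_m  params_m_x10
0    m0       558    imdb       47                   26226          5580
1    m0       840    imdb       47                   39480          8400
4    m4       333    imdb       11                    3663          3330
6    m4        90    imdb       11                     990           900
Reading off the value at position 0, column 'params_m_x10', we get 5580.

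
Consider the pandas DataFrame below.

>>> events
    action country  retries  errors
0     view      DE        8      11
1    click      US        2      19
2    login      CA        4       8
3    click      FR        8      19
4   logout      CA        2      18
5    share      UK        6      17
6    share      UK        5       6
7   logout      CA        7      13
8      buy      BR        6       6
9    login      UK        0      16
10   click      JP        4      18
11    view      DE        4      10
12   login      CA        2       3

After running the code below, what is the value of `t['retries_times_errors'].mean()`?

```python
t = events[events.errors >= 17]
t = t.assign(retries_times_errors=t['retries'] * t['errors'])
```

80.0

filter rows where errors >= 17:
    action country  retries  errors
1    click      US        2      19
3    click      FR        8      19
4   logout      CA        2      18
5    share      UK        6      17
10   click      JP        4      18
add column retries_times_errors = t['retries'] * t['errors']:
    action country  retries  errors  retries_times_errors
1    click      US        2      19                    38
3    click      FR        8      19                   152
4   logout      CA        2      18                    36
5    share      UK        6      17                   102
10   click      JP        4      18                    72
Then the mean of column 'retries_times_errors': 80.0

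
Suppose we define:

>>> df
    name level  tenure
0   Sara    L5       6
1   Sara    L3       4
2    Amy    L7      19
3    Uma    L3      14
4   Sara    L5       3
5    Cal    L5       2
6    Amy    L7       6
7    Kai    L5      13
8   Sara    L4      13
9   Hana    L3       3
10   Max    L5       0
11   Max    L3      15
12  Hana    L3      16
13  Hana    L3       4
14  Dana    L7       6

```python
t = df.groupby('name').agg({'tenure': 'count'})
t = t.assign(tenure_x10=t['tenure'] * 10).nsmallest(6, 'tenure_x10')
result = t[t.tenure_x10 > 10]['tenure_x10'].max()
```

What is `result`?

group by name, count of tenure:
      tenure
name        
Amy        2
Cal        1
Dana       1
Hana       3
Kai        1
Max        2
Sara       4
Uma        1
add column tenure_x10 = t['tenure'] * 10:
      tenure  tenure_x10
name                    
Amy        2          20
Cal        1          10
Dana       1          10
Hana       3          30
Kai        1          10
Max        2          20
Sara       4          40
Uma        1          10
take 6 rows with smallest tenure_x10:
      tenure  tenure_x10
name                    
Cal        1          10
Dana       1          10
Kai        1          10
Uma        1          10
Amy        2          20
Max        2          20
filter rows where tenure_x10 > 10:
      tenure  tenure_x10
name                    
Amy        2          20
Max        2          20

20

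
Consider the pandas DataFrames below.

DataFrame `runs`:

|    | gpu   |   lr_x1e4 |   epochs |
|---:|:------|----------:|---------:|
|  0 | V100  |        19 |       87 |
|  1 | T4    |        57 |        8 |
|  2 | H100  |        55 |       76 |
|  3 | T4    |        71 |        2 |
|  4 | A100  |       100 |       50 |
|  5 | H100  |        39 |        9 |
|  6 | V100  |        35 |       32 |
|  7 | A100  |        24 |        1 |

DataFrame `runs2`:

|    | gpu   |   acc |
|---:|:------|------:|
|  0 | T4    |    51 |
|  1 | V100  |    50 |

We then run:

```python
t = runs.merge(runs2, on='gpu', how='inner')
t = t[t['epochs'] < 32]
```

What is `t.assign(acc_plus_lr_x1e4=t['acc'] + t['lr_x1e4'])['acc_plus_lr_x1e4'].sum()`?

230

merge on 'gpu' (how='inner') → 4 rows:
    gpu  lr_x1e4  epochs  acc
0  V100       19      87   50
1    T4       57       8   51
2    T4       71       2   51
3  V100       35      32   50
filter rows where epochs < 32:
  gpu  lr_x1e4  epochs  acc
1  T4       57       8   51
2  T4       71       2   51
add column acc_plus_lr_x1e4 = t['acc'] + t['lr_x1e4']:
  gpu  lr_x1e4  epochs  acc  acc_plus_lr_x1e4
1  T4       57       8   51               108
2  T4       71       2   51               122
Finally, sum of column 'acc_plus_lr_x1e4' = 230.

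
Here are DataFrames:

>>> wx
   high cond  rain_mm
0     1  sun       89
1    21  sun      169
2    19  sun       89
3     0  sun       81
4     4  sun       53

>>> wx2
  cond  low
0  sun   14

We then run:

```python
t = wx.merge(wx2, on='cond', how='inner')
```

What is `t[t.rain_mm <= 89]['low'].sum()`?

56

merge on 'cond' (how='inner') → 5 rows:
   high cond  rain_mm  low
0     1  sun       89   14
1    21  sun      169   14
2    19  sun       89   14
3     0  sun       81   14
4     4  sun       53   14
filter rows where rain_mm <= 89:
   high cond  rain_mm  low
0     1  sun       89   14
2    19  sun       89   14
3     0  sun       81   14
4     4  sun       53   14
The sum of column 'low' is 56.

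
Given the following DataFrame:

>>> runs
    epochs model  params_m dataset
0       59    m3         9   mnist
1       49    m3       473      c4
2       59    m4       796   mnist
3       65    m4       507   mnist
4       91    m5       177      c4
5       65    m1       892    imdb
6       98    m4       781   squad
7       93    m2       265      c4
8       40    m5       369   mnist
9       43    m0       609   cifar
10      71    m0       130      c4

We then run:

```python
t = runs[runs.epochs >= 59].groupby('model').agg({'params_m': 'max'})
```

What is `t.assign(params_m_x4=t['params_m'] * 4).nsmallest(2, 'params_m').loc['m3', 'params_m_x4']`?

filter rows where epochs >= 59:
    epochs model  params_m dataset
0       59    m3         9   mnist
2       59    m4       796   mnist
3       65    m4       507   mnist
4       91    m5       177      c4
5       65    m1       892    imdb
6       98    m4       781   squad
7       93    m2       265      c4
10      71    m0       130      c4
group by model, max of params_m:
       params_m
model          
m0          130
m1          892
m2          265
m3            9
m4          796
m5          177
add column params_m_x4 = t['params_m'] * 4:
       params_m  params_m_x4
model                       
m0          130          520
m1          892         3568
m2          265         1060
m3            9           36
m4          796         3184
m5          177          708
take 2 rows with smallest params_m:
       params_m  params_m_x4
model                       
m3            9           36
m0          130          520
The value at row 'm3', column 'params_m_x4' is 36.

36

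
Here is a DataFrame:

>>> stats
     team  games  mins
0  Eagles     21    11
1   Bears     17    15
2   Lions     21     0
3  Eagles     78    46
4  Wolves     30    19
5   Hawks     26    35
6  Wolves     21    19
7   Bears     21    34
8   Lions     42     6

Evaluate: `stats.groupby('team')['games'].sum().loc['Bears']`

group by team, sum of games:
team
Bears     38
Eagles    99
Hawks     26
Lions     63
Wolves    51
Name: games, dtype: int64
So loc['Bears'] = 38.

38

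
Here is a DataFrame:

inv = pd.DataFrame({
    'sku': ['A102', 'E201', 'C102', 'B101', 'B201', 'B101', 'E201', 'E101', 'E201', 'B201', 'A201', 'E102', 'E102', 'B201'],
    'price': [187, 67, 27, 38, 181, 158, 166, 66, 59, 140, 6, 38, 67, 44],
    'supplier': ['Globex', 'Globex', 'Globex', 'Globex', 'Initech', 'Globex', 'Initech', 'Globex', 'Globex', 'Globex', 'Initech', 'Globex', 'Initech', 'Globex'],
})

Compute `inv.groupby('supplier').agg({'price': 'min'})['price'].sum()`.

33

group by supplier, min of price:
          price
supplier       
Globex       27
Initech       6
The sum of column 'price' is 33.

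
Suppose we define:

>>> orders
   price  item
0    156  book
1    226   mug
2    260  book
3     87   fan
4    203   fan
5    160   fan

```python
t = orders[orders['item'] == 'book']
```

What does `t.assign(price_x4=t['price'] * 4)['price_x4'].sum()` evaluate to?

filter rows where item == 'book':
   price  item
0    156  book
2    260  book
add column price_x4 = t['price'] * 4:
   price  item  price_x4
0    156  book       624
2    260  book      1040
Taking the sum of column 'price_x4' gives 1664.

1664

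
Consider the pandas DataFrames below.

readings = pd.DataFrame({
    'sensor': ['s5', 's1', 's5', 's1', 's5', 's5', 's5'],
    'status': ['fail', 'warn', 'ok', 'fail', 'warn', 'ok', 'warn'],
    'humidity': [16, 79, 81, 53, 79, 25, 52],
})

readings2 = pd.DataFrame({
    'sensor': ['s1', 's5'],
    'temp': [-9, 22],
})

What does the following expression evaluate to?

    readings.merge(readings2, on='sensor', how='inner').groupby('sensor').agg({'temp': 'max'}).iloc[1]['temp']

22

merge on 'sensor' (how='inner') → 7 rows:
  sensor status  humidity  temp
0     s5   fail        16    22
1     s1   warn        79    -9
2     s5     ok        81    22
3     s1   fail        53    -9
4     s5   warn        79    22
5     s5     ok        25    22
6     s5   warn        52    22
group by sensor, max of temp:
        temp
sensor      
s1        -9
s5        22
Then the value at position 1, column 'temp': 22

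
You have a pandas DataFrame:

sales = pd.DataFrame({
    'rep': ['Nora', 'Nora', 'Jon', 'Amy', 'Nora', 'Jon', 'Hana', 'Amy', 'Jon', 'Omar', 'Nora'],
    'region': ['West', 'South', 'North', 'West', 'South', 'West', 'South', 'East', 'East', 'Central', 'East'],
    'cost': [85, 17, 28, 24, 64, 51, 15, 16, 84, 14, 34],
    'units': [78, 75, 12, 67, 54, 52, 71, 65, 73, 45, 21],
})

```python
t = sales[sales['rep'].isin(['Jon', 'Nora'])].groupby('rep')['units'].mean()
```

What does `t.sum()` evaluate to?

filter rows where rep in ['Jon', 'Nora']:
     rep region  cost  units
0   Nora   West    85     78
1   Nora  South    17     75
2    Jon  North    28     12
4   Nora  South    64     54
5    Jon   West    51     52
8    Jon   East    84     73
10  Nora   East    34     21
group by rep, mean of units:
rep
Jon     45.666667
Nora    57.000000
Name: units, dtype: float64
Taking the sum of the resulting series gives 102.666666667.

102.666666667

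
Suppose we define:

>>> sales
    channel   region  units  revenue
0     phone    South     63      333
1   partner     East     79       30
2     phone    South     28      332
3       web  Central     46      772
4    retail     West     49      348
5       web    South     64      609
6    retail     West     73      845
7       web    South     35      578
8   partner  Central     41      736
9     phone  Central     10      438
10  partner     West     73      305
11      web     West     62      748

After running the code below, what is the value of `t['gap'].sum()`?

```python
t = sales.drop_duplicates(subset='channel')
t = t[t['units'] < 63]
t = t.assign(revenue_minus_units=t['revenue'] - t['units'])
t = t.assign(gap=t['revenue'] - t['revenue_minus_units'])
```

drop duplicate channel (keep=first):
   channel   region  units  revenue
0    phone    South     63      333
1  partner     East     79       30
3      web  Central     46      772
4   retail     West     49      348
filter rows where units < 63:
  channel   region  units  revenue
3     web  Central     46      772
4  retail     West     49      348
add column revenue_minus_units = t['revenue'] - t['units']:
  channel   region  units  revenue  revenue_minus_units
3     web  Central     46      772                  726
4  retail     West     49      348                  299
add column gap = t['revenue'] - t['revenue_minus_units']:
  channel   region  units  revenue  revenue_minus_units  gap
3     web  Central     46      772                  726   46
4  retail     West     49      348                  299   49
Taking the sum of column 'gap' gives 95.

95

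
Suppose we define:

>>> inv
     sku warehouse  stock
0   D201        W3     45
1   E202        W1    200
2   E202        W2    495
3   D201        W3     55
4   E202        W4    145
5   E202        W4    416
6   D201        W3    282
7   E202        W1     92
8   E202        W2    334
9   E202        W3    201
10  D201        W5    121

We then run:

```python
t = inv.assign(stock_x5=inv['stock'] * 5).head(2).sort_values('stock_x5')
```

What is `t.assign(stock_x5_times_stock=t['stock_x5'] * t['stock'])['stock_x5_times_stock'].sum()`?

add column stock_x5 = inv['stock'] * 5:
     sku warehouse  stock  stock_x5
0   D201        W3     45       225
1   E202        W1    200      1000
2   E202        W2    495      2475
3   D201        W3     55       275
4   E202        W4    145       725
5   E202        W4    416      2080
6   D201        W3    282      1410
7   E202        W1     92       460
8   E202        W2    334      1670
9   E202        W3    201      1005
10  D201        W5    121       605
take first 2 rows:
    sku warehouse  stock  stock_x5
0  D201        W3     45       225
1  E202        W1    200      1000
sort by stock_x5:
    sku warehouse  stock  stock_x5
0  D201        W3     45       225
1  E202        W1    200      1000
add column stock_x5_times_stock = t['stock_x5'] * t['stock']:
    sku warehouse  stock  stock_x5  stock_x5_times_stock
0  D201        W3     45       225                 10125
1  E202        W1    200      1000                200000
Hence 210125.

210125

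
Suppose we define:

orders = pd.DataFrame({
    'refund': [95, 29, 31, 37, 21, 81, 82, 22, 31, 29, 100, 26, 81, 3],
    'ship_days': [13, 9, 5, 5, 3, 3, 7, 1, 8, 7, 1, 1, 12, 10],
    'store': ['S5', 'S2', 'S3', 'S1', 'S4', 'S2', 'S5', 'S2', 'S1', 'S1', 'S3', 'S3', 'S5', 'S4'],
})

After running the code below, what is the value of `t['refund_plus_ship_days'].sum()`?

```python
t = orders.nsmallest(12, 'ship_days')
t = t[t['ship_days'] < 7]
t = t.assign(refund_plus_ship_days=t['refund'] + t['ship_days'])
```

337

take 12 rows with smallest ship_days:
    refund  ship_days store
7       22          1    S2
10     100          1    S3
11      26          1    S3
4       21          3    S4
5       81          3    S2
2       31          5    S3
3       37          5    S1
6       82          7    S5
9       29          7    S1
8       31          8    S1
1       29          9    S2
13       3         10    S4
filter rows where ship_days < 7:
    refund  ship_days store
7       22          1    S2
10     100          1    S3
11      26          1    S3
4       21          3    S4
5       81          3    S2
2       31          5    S3
3       37          5    S1
add column refund_plus_ship_days = t['refund'] + t['ship_days']:
    refund  ship_days store  refund_plus_ship_days
7       22          1    S2                     23
10     100          1    S3                    101
11      26          1    S3                     27
4       21          3    S4                     24
5       81          3    S2                     84
2       31          5    S3                     36
3       37          5    S1                     42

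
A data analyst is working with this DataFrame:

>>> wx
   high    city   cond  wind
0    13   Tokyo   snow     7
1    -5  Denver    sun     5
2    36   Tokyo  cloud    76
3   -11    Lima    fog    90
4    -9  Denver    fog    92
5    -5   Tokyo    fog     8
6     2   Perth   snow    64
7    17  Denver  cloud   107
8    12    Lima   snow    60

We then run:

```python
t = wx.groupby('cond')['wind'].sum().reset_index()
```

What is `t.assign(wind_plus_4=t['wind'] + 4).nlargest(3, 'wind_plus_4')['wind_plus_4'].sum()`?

group by cond, sum of wind:
cond
cloud    183
fog      190
snow     131
sun        5
Name: wind, dtype: int64
reset_index():
    cond  wind
0  cloud   183
1    fog   190
2   snow   131
3    sun     5
add column wind_plus_4 = t['wind'] + 4:
    cond  wind  wind_plus_4
0  cloud   183          187
1    fog   190          194
2   snow   131          135
3    sun     5            9
take 3 rows with largest wind_plus_4:
    cond  wind  wind_plus_4
1    fog   190          194
0  cloud   183          187
2   snow   131          135
Then the sum of column 'wind_plus_4': 516

516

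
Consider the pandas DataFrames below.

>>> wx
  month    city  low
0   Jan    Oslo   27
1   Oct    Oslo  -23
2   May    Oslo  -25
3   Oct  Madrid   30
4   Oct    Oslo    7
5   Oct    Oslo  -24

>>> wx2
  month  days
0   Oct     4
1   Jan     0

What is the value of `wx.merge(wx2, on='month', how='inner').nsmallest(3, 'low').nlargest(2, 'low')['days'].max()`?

merge on 'month' (how='inner') → 5 rows:
  month    city  low  days
0   Jan    Oslo   27     0
1   Oct    Oslo  -23     4
2   Oct  Madrid   30     4
3   Oct    Oslo    7     4
4   Oct    Oslo  -24     4
take 3 rows with smallest low:
  month  city  low  days
4   Oct  Oslo  -24     4
1   Oct  Oslo  -23     4
3   Oct  Oslo    7     4
take 2 rows with largest low:
  month  city  low  days
3   Oct  Oslo    7     4
1   Oct  Oslo  -23     4
Taking the max of column 'days' gives 4.

4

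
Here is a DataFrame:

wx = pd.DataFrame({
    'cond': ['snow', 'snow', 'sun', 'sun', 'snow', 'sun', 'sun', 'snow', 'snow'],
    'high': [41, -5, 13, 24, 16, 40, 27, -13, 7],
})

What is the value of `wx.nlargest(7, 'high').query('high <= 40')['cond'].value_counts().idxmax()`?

take 7 rows with largest high:
   cond  high
0  snow    41
5   sun    40
6   sun    27
3   sun    24
4  snow    16
2   sun    13
8  snow     7
filter rows where high <= 40:
   cond  high
5   sun    40
6   sun    27
3   sun    24
4  snow    16
2   sun    13
8  snow     7
value_counts of cond:
cond
sun     4
snow    2
Name: count, dtype: int64
Finally, label with the largest value = sun.

sun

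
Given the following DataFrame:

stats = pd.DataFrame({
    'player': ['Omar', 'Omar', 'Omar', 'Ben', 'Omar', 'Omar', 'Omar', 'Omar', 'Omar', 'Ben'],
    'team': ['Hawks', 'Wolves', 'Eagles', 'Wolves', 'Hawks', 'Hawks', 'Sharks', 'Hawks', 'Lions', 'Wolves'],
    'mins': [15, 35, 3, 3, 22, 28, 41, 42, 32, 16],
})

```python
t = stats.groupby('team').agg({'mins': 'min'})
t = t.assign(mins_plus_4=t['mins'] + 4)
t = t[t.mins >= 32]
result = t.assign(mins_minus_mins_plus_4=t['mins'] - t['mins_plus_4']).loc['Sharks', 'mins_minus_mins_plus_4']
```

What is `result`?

-4

group by team, min of mins:
        mins
team        
Eagles     3
Hawks     15
Lions     32
Sharks    41
Wolves     3
add column mins_plus_4 = t['mins'] + 4:
        mins  mins_plus_4
team                     
Eagles     3            7
Hawks     15           19
Lions     32           36
Sharks    41           45
Wolves     3            7
filter rows where mins >= 32:
        mins  mins_plus_4
team                     
Lions     32           36
Sharks    41           45
add column mins_minus_mins_plus_4 = t['mins'] - t['mins_plus_4']:
        mins  mins_plus_4  mins_minus_mins_plus_4
team                                             
Lions     32           36                      -4
Sharks    41           45                      -4
Reading off the value at row 'Sharks', column 'mins_minus_mins_plus_4', we get -4.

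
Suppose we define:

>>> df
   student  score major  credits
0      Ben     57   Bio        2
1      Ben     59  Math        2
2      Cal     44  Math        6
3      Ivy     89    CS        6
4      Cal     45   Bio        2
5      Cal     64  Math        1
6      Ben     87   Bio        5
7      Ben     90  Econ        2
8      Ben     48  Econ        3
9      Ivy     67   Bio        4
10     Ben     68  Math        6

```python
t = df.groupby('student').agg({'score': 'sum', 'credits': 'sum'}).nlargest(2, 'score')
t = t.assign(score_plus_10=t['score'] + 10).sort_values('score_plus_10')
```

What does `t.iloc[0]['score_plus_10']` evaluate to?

166

group by student: sum(score), sum(credits):
         score  credits
student                
Ben        409       20
Cal        153        9
Ivy        156       10
take 2 rows with largest score:
         score  credits
student                
Ben        409       20
Ivy        156       10
add column score_plus_10 = t['score'] + 10:
         score  credits  score_plus_10
student                               
Ben        409       20            419
Ivy        156       10            166
sort by score_plus_10:
         score  credits  score_plus_10
student                               
Ivy        156       10            166
Ben        409       20            419
Then the value at position 0, column 'score_plus_10': 166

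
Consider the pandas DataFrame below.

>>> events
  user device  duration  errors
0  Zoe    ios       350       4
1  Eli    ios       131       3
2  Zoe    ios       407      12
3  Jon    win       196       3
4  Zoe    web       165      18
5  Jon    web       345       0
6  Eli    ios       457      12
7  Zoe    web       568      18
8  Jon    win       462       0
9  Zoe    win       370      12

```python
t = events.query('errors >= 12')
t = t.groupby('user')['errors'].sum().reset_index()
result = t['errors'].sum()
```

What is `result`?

72

filter rows where errors >= 12:
  user device  duration  errors
2  Zoe    ios       407      12
4  Zoe    web       165      18
6  Eli    ios       457      12
7  Zoe    web       568      18
9  Zoe    win       370      12
group by user, sum of errors:
user
Eli    12
Zoe    60
Name: errors, dtype: int64
reset_index():
  user  errors
0  Eli      12
1  Zoe      60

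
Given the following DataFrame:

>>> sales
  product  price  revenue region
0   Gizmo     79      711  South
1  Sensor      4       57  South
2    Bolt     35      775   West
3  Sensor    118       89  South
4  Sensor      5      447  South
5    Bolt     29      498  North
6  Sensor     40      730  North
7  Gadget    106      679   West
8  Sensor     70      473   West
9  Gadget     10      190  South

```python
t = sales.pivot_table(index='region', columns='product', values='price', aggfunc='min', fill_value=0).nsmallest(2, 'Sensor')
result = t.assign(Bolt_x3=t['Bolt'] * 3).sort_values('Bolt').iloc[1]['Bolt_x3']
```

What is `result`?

pivot: rows=region, cols=product, min(price):
product  Bolt  Gadget  Gizmo  Sensor
region                              
North      29       0      0      40
South       0      10     79       4
West       35     106      0      70
take 2 rows with smallest Sensor:
product  Bolt  Gadget  Gizmo  Sensor
region                              
South       0      10     79       4
North      29       0      0      40
add column Bolt_x3 = t['Bolt'] * 3:
product  Bolt  Gadget  Gizmo  Sensor  Bolt_x3
region                                       
South       0      10     79       4        0
North      29       0      0      40       87
sort by Bolt:
product  Bolt  Gadget  Gizmo  Sensor  Bolt_x3
region                                       
South       0      10     79       4        0
North      29       0      0      40       87

87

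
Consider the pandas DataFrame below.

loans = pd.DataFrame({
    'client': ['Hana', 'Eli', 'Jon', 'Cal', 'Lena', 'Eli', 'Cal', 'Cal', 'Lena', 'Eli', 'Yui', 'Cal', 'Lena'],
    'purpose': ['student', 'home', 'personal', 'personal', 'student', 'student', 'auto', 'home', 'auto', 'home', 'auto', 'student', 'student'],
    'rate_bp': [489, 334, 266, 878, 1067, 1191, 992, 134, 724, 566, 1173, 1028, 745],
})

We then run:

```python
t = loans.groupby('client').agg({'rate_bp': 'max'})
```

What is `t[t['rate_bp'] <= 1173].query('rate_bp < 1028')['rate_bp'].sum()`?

755

group by client, max of rate_bp:
        rate_bp
client         
Cal        1028
Eli        1191
Hana        489
Jon         266
Lena       1067
Yui        1173
filter rows where rate_bp <= 1173:
        rate_bp
client         
Cal        1028
Hana        489
Jon         266
Lena       1067
Yui        1173
filter rows where rate_bp < 1028:
        rate_bp
client         
Hana        489
Jon         266
The sum of column 'rate_bp' is 755.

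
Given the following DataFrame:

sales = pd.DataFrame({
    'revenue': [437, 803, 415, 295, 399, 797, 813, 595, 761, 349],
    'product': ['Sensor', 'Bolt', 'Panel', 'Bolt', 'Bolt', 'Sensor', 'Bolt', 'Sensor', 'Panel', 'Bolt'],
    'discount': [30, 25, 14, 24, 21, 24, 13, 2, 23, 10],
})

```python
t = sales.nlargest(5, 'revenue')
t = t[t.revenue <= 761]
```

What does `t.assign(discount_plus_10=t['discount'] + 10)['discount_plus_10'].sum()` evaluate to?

take 5 rows with largest revenue:
   revenue product  discount
6      813    Bolt        13
1      803    Bolt        25
5      797  Sensor        24
8      761   Panel        23
7      595  Sensor         2
filter rows where revenue <= 761:
   revenue product  discount
8      761   Panel        23
7      595  Sensor         2
add column discount_plus_10 = t['discount'] + 10:
   revenue product  discount  discount_plus_10
8      761   Panel        23                33
7      595  Sensor         2                12
Finally, sum of column 'discount_plus_10' = 45.

45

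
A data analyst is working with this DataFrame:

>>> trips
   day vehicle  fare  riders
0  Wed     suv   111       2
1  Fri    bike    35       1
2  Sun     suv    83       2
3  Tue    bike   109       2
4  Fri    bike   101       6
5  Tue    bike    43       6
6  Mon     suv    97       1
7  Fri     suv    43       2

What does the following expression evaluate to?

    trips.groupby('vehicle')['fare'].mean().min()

group by vehicle, mean of fare:
vehicle
bike    72.0
suv     83.5
Name: fare, dtype: float64

72.0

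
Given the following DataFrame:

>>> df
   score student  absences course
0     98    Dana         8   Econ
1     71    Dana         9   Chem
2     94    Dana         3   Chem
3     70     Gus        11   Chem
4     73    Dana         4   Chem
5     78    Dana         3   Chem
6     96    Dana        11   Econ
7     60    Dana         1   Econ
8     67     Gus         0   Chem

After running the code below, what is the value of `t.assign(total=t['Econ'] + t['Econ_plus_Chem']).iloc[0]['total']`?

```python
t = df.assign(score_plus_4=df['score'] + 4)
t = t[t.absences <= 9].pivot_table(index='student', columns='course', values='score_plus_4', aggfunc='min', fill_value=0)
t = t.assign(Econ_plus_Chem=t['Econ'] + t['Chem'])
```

add column score_plus_4 = df['score'] + 4:
   score student  absences course  score_plus_4
0     98    Dana         8   Econ           102
1     71    Dana         9   Chem            75
2     94    Dana         3   Chem            98
3     70     Gus        11   Chem            74
4     73    Dana         4   Chem            77
5     78    Dana         3   Chem            82
6     96    Dana        11   Econ           100
7     60    Dana         1   Econ            64
8     67     Gus         0   Chem            71
filter rows where absences <= 9:
   score student  absences course  score_plus_4
0     98    Dana         8   Econ           102
1     71    Dana         9   Chem            75
2     94    Dana         3   Chem            98
4     73    Dana         4   Chem            77
5     78    Dana         3   Chem            82
7     60    Dana         1   Econ            64
8     67     Gus         0   Chem            71
pivot: rows=student, cols=course, min(score_plus_4):
course   Chem  Econ
student            
Dana       75    64
Gus        71     0
add column Econ_plus_Chem = t['Econ'] + t['Chem']:
course   Chem  Econ  Econ_plus_Chem
student                            
Dana       75    64             139
Gus        71     0              71
add column total = t['Econ'] + t['Econ_plus_Chem']:
course   Chem  Econ  Econ_plus_Chem  total
student                                   
Dana       75    64             139    203
Gus        71     0              71     71
Then the value at position 0, column 'total': 203

203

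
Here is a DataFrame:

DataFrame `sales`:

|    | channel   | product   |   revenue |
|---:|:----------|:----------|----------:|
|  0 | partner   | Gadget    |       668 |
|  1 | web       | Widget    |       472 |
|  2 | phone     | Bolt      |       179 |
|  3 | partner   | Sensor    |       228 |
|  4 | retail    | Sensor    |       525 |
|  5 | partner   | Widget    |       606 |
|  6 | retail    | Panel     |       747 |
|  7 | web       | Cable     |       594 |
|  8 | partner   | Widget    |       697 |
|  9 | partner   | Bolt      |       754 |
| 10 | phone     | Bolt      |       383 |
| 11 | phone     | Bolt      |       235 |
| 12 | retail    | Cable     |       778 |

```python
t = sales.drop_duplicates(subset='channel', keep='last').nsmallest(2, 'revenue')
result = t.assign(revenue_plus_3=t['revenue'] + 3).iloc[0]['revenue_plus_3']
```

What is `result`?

drop duplicate channel (keep=last):
    channel product  revenue
7       web   Cable      594
9   partner    Bolt      754
11    phone    Bolt      235
12   retail   Cable      778
take 2 rows with smallest revenue:
   channel product  revenue
11   phone    Bolt      235
7      web   Cable      594
add column revenue_plus_3 = t['revenue'] + 3:
   channel product  revenue  revenue_plus_3
11   phone    Bolt      235             238
7      web   Cable      594             597

238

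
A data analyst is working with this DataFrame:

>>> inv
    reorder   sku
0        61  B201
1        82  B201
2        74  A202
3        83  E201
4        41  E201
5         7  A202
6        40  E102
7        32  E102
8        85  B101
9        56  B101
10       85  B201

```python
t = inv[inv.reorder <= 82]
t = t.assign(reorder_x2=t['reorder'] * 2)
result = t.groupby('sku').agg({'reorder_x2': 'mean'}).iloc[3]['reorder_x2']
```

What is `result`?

72.0

filter rows where reorder <= 82:
   reorder   sku
0       61  B201
1       82  B201
2       74  A202
4       41  E201
5        7  A202
6       40  E102
7       32  E102
9       56  B101
add column reorder_x2 = t['reorder'] * 2:
   reorder   sku  reorder_x2
0       61  B201         122
1       82  B201         164
2       74  A202         148
4       41  E201          82
5        7  A202          14
6       40  E102          80
7       32  E102          64
9       56  B101         112
group by sku, mean of reorder_x2:
      reorder_x2
sku             
A202        81.0
B101       112.0
B201       143.0
E102        72.0
E201        82.0
value at position 3, column 'reorder_x2' → 72.0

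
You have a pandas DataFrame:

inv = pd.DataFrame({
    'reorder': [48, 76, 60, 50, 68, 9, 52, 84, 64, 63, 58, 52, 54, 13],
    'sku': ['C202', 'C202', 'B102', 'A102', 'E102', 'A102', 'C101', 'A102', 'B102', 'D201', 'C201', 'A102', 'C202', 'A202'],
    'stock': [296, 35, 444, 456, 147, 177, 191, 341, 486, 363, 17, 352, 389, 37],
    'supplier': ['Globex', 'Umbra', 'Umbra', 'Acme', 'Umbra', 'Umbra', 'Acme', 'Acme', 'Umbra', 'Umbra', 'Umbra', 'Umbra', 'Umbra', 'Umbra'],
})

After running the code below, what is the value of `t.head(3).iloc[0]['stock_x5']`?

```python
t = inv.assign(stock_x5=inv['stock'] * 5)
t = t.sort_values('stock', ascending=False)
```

add column stock_x5 = inv['stock'] * 5:
    reorder   sku  stock supplier  stock_x5
0        48  C202    296   Globex      1480
1        76  C202     35    Umbra       175
2        60  B102    444    Umbra      2220
3        50  A102    456     Acme      2280
4        68  E102    147    Umbra       735
5         9  A102    177    Umbra       885
6        52  C101    191     Acme       955
7        84  A102    341     Acme      1705
8        64  B102    486    Umbra      2430
9        63  D201    363    Umbra      1815
10       58  C201     17    Umbra        85
11       52  A102    352    Umbra      1760
12       54  C202    389    Umbra      1945
13       13  A202     37    Umbra       185
sort by stock descending:
    reorder   sku  stock supplier  stock_x5
8        64  B102    486    Umbra      2430
3        50  A102    456     Acme      2280
2        60  B102    444    Umbra      2220
12       54  C202    389    Umbra      1945
9        63  D201    363    Umbra      1815
11       52  A102    352    Umbra      1760
7        84  A102    341     Acme      1705
0        48  C202    296   Globex      1480
6        52  C101    191     Acme       955
5         9  A102    177    Umbra       885
4        68  E102    147    Umbra       735
13       13  A202     37    Umbra       185
1        76  C202     35    Umbra       175
10       58  C201     17    Umbra        85
take first 3 rows:
   reorder   sku  stock supplier  stock_x5
8       64  B102    486    Umbra      2430
3       50  A102    456     Acme      2280
2       60  B102    444    Umbra      2220
So iloc[0]['stock_x5'] = 2430.

2430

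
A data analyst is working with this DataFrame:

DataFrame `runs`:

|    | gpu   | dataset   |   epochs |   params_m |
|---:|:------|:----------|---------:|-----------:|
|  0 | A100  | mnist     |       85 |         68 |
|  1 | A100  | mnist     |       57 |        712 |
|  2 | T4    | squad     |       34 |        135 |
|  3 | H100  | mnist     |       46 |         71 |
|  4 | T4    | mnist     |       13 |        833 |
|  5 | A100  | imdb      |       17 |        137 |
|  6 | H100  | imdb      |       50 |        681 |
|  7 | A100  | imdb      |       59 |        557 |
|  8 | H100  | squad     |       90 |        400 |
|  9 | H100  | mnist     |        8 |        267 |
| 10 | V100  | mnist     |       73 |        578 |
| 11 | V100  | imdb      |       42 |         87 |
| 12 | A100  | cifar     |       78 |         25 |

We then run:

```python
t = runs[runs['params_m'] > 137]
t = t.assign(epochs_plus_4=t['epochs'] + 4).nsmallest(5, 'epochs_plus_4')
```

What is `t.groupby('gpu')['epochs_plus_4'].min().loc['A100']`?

61

filter rows where params_m > 137:
     gpu dataset  epochs  params_m
1   A100   mnist      57       712
4     T4   mnist      13       833
6   H100    imdb      50       681
7   A100    imdb      59       557
8   H100   squad      90       400
9   H100   mnist       8       267
10  V100   mnist      73       578
add column epochs_plus_4 = t['epochs'] + 4:
     gpu dataset  epochs  params_m  epochs_plus_4
1   A100   mnist      57       712             61
4     T4   mnist      13       833             17
6   H100    imdb      50       681             54
7   A100    imdb      59       557             63
8   H100   squad      90       400             94
9   H100   mnist       8       267             12
10  V100   mnist      73       578             77
take 5 rows with smallest epochs_plus_4:
    gpu dataset  epochs  params_m  epochs_plus_4
9  H100   mnist       8       267             12
4    T4   mnist      13       833             17
6  H100    imdb      50       681             54
1  A100   mnist      57       712             61
7  A100    imdb      59       557             63
group by gpu, min of epochs_plus_4:
gpu
A100    61
H100    12
T4      17
Name: epochs_plus_4, dtype: int64
Taking the value at index 'A100' gives 61.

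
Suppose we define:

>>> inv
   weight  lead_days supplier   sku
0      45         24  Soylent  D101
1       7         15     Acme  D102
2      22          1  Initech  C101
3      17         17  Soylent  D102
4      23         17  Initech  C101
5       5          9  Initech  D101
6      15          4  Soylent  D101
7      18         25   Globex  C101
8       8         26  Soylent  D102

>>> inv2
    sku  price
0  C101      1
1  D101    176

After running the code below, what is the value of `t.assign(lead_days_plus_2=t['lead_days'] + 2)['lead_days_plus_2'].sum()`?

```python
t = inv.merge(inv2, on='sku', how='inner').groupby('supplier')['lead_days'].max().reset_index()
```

merge on 'sku' (how='inner') → 6 rows:
   weight  lead_days supplier   sku  price
0      45         24  Soylent  D101    176
1      22          1  Initech  C101      1
2      23         17  Initech  C101      1
3       5          9  Initech  D101    176
4      15          4  Soylent  D101    176
5      18         25   Globex  C101      1
group by supplier, max of lead_days:
supplier
Globex     25
Initech    17
Soylent    24
Name: lead_days, dtype: int64
reset_index():
  supplier  lead_days
0   Globex         25
1  Initech         17
2  Soylent         24
add column lead_days_plus_2 = t['lead_days'] + 2:
  supplier  lead_days  lead_days_plus_2
0   Globex         25                27
1  Initech         17                19
2  Soylent         24                26
Then the sum of column 'lead_days_plus_2': 72

72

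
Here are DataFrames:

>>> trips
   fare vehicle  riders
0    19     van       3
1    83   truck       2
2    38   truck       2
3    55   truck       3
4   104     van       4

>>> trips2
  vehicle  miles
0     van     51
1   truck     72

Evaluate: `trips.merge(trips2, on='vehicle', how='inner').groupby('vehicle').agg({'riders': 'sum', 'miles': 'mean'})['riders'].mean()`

merge on 'vehicle' (how='inner') → 5 rows:
   fare vehicle  riders  miles
0    19     van       3     51
1    83   truck       2     72
2    38   truck       2     72
3    55   truck       3     72
4   104     van       4     51
group by vehicle: sum(riders), mean(miles):
         riders  miles
vehicle               
truck         7   72.0
van           7   51.0
Hence 7.0.

7.0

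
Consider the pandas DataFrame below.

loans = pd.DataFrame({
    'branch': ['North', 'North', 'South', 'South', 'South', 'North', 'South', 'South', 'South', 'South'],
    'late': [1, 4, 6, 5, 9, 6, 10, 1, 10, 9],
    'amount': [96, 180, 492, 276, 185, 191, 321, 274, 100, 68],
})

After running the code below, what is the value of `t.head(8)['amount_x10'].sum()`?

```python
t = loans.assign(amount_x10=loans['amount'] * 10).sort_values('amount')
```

13700

add column amount_x10 = loans['amount'] * 10:
  branch  late  amount  amount_x10
0  North     1      96         960
1  North     4     180        1800
2  South     6     492        4920
3  South     5     276        2760
4  South     9     185        1850
5  North     6     191        1910
6  South    10     321        3210
7  South     1     274        2740
8  South    10     100        1000
9  South     9      68         680
sort by amount:
  branch  late  amount  amount_x10
9  South     9      68         680
0  North     1      96         960
8  South    10     100        1000
1  North     4     180        1800
4  South     9     185        1850
5  North     6     191        1910
7  South     1     274        2740
3  South     5     276        2760
6  South    10     321        3210
2  South     6     492        4920
take first 8 rows:
  branch  late  amount  amount_x10
9  South     9      68         680
0  North     1      96         960
8  South    10     100        1000
1  North     4     180        1800
4  South     9     185        1850
5  North     6     191        1910
7  South     1     274        2740
3  South     5     276        2760
Taking the sum of column 'amount_x10' gives 13700.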